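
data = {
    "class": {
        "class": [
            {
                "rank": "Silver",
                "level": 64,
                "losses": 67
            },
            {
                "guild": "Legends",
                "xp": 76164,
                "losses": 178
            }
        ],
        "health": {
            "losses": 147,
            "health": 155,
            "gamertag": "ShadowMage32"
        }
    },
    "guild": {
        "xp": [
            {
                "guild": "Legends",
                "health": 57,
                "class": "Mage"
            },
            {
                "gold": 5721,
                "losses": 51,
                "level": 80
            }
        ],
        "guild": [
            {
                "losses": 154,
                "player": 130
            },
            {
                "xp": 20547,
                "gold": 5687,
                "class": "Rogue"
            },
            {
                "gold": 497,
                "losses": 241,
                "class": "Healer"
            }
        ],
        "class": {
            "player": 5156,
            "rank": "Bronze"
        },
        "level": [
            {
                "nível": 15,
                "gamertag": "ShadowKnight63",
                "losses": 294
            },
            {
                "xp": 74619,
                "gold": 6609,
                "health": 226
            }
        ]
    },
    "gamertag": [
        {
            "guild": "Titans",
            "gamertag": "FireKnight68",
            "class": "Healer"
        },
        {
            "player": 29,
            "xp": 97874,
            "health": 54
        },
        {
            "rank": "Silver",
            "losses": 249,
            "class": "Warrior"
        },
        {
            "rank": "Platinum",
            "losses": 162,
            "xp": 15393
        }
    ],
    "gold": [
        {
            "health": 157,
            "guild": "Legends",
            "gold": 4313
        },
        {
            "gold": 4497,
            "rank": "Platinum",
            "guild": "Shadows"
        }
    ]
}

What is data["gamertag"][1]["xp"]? 97874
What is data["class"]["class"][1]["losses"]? 178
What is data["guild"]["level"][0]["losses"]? 294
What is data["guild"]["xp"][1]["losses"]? 51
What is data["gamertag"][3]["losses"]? 162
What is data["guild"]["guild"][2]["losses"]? 241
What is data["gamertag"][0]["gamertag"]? "FireKnight68"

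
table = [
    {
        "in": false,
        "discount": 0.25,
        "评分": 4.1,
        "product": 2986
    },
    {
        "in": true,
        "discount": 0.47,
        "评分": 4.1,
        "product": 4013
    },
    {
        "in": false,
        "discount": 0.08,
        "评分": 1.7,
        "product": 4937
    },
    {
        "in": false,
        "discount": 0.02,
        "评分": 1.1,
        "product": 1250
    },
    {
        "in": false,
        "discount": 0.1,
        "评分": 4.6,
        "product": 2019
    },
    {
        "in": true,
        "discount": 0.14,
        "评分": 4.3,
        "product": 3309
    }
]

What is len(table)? 6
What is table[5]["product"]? 3309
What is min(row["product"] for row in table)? 1250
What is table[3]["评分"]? 1.1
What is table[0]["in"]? False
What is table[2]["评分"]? 1.7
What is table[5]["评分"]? 4.3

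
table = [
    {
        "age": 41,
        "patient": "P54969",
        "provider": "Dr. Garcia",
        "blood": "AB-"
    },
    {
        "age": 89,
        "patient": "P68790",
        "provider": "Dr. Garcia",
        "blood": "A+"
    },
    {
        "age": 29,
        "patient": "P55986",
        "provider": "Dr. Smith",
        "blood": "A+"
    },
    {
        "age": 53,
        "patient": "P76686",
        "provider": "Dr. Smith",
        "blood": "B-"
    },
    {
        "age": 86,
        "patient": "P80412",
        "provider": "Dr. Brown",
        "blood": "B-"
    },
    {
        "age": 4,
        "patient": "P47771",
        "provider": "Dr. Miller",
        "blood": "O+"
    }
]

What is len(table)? 6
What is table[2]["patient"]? "P55986"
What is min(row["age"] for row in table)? 4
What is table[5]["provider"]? "Dr. Miller"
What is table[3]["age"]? 53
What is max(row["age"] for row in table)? 89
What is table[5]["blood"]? "O+"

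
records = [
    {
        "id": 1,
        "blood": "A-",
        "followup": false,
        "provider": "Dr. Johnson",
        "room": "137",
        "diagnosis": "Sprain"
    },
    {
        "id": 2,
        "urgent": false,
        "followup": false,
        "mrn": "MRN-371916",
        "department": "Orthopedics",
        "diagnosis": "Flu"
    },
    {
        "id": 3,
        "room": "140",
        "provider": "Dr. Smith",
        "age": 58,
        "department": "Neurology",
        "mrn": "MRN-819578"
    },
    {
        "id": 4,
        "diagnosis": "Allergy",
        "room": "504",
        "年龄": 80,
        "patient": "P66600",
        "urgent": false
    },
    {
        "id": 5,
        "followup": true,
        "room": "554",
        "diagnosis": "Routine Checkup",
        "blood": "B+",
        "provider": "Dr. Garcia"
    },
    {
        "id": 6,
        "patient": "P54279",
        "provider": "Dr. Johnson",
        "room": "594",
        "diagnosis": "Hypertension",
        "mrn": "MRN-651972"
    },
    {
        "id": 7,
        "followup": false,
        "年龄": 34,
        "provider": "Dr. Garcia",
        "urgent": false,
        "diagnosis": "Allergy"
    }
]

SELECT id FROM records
[1, 2, 3, 4, 5, 6, 7]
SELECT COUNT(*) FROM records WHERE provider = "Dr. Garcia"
2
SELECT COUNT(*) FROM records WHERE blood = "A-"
1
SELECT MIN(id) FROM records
1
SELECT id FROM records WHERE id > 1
[2, 3, 4, 5, 6, 7]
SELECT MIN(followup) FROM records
False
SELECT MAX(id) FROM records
7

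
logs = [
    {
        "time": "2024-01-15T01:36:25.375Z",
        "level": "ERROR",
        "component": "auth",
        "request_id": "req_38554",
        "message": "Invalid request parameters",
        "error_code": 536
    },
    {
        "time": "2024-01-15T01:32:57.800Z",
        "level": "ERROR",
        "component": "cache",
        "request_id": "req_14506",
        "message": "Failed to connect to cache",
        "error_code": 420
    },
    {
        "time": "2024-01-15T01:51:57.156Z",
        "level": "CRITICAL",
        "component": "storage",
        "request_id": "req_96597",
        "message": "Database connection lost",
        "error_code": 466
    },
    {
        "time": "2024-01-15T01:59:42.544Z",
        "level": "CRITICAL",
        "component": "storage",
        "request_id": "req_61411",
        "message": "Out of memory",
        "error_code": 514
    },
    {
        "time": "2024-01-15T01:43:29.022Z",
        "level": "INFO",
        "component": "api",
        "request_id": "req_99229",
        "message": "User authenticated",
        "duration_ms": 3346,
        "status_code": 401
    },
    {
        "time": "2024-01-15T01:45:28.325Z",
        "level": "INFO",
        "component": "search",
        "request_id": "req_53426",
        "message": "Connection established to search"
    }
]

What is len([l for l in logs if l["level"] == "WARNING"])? 0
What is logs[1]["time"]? "2024-01-15T01:32:57.800Z"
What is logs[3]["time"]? "2024-01-15T01:59:42.544Z"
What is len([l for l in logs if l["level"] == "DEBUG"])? 0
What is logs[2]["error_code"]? 466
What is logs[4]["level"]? "INFO"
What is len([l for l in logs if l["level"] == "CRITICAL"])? 2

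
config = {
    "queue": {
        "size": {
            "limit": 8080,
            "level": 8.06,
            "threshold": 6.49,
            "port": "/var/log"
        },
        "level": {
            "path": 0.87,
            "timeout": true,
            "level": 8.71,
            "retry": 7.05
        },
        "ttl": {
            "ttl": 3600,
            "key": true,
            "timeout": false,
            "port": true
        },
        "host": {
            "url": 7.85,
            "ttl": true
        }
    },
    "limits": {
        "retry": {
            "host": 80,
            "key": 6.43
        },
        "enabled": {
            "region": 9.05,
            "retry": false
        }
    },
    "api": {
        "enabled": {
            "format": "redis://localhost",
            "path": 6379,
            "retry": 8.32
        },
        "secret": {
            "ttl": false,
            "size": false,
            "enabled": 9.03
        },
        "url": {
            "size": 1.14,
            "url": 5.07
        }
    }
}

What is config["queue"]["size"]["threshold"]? 6.49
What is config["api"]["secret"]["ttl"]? False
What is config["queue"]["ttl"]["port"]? True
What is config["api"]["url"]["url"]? 5.07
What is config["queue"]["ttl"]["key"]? True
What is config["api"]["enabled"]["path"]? 6379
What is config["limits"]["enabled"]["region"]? 9.05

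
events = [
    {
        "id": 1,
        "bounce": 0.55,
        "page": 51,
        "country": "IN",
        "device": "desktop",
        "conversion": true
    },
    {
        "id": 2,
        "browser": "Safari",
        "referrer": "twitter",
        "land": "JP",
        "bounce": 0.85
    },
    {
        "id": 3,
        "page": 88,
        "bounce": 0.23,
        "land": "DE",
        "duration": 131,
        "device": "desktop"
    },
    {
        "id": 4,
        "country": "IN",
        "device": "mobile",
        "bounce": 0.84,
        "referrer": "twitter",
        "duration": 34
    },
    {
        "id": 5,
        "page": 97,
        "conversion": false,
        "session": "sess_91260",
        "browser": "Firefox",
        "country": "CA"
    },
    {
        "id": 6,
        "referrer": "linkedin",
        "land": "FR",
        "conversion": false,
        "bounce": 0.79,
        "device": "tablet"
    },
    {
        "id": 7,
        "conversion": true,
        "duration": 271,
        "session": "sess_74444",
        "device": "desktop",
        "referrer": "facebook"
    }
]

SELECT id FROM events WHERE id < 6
[1, 2, 3, 4, 5]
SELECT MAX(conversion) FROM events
True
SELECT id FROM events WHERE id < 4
[1, 2, 3]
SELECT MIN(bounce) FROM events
0.23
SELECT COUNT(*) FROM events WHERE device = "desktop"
3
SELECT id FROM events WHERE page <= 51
[1]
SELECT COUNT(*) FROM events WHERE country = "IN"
2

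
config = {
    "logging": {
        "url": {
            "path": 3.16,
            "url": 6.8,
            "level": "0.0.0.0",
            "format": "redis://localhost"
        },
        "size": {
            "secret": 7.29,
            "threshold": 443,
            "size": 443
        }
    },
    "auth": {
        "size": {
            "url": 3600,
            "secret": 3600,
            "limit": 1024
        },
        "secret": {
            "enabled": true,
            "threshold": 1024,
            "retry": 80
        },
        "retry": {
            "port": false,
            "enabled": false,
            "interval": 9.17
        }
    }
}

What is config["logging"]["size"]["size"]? 443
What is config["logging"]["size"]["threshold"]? 443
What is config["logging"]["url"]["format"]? "redis://localhost"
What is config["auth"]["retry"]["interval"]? 9.17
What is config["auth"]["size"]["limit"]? 1024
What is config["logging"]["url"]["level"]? "0.0.0.0"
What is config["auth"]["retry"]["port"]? False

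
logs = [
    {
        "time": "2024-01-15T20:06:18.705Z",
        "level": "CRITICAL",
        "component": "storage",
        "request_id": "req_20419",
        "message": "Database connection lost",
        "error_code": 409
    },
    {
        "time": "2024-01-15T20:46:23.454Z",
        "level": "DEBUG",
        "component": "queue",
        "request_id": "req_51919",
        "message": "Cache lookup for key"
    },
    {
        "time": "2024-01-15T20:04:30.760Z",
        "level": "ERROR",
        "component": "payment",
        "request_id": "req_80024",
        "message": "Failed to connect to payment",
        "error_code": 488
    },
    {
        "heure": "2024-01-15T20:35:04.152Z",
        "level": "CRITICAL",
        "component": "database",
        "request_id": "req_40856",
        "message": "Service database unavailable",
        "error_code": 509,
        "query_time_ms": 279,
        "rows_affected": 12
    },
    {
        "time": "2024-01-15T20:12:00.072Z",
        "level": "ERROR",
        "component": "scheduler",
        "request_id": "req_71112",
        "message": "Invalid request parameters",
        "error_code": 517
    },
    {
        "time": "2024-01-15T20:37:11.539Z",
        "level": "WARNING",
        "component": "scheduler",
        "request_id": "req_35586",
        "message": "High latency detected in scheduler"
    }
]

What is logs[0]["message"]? "Database connection lost"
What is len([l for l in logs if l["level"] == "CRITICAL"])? 2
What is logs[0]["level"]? "CRITICAL"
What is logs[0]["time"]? "2024-01-15T20:06:18.705Z"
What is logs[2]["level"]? "ERROR"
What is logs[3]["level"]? "CRITICAL"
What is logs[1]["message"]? "Cache lookup for key"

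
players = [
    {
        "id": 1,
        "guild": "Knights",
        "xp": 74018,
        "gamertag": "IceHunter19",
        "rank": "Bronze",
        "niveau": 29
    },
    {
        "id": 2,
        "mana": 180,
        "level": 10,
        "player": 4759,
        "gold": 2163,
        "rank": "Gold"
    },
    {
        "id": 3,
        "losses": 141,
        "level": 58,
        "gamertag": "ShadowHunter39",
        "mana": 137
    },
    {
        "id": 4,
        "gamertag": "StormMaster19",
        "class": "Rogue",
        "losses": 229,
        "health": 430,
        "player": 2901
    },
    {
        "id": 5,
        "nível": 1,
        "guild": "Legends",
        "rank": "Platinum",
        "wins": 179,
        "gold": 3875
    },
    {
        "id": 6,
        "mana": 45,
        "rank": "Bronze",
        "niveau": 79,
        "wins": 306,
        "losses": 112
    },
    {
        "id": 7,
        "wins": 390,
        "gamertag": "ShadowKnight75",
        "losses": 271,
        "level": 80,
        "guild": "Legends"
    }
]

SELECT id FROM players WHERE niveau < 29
[]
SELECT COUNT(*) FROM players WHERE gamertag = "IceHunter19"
1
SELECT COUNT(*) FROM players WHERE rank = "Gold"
1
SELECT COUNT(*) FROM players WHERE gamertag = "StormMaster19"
1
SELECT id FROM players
[1, 2, 3, 4, 5, 6, 7]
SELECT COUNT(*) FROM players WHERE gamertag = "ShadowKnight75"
1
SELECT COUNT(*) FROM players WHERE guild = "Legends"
2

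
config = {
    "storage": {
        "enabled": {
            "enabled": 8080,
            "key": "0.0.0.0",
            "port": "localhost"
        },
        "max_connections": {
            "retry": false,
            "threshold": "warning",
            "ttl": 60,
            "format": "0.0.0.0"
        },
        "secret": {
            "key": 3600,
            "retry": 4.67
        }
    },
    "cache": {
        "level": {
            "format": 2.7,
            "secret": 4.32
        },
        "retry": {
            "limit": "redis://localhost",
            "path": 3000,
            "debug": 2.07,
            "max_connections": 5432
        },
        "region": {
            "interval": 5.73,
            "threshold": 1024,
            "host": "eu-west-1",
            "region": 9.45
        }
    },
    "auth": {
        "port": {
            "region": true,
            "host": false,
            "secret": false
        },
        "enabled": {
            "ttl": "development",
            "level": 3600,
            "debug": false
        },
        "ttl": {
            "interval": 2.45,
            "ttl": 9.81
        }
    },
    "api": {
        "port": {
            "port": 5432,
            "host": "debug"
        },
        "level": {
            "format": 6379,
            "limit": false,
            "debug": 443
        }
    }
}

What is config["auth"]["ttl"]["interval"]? 2.45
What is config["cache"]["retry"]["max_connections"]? 5432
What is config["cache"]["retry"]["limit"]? "redis://localhost"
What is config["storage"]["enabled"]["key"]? "0.0.0.0"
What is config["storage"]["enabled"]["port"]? "localhost"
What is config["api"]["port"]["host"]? "debug"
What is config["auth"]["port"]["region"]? True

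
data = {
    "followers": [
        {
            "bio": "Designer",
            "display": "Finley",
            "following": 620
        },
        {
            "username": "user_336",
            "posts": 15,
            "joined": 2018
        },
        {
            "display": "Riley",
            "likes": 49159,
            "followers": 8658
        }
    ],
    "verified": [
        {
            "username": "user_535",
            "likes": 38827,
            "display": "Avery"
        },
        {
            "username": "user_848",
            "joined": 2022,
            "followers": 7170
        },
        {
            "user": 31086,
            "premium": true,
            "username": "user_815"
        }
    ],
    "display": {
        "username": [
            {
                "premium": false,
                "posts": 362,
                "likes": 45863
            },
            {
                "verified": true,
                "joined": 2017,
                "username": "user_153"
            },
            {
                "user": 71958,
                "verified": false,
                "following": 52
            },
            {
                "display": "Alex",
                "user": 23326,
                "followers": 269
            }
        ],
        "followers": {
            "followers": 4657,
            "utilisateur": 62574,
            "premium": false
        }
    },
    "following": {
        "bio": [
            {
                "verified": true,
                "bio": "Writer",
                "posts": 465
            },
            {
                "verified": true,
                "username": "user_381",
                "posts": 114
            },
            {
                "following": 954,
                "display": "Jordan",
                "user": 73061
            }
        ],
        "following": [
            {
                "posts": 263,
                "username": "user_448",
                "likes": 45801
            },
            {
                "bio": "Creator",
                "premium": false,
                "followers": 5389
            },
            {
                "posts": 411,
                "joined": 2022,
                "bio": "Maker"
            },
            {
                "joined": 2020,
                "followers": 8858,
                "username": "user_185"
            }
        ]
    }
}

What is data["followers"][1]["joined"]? 2018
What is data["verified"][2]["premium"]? True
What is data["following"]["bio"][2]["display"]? "Jordan"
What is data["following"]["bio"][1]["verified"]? True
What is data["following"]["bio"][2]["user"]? 73061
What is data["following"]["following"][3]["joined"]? 2020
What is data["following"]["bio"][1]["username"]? "user_381"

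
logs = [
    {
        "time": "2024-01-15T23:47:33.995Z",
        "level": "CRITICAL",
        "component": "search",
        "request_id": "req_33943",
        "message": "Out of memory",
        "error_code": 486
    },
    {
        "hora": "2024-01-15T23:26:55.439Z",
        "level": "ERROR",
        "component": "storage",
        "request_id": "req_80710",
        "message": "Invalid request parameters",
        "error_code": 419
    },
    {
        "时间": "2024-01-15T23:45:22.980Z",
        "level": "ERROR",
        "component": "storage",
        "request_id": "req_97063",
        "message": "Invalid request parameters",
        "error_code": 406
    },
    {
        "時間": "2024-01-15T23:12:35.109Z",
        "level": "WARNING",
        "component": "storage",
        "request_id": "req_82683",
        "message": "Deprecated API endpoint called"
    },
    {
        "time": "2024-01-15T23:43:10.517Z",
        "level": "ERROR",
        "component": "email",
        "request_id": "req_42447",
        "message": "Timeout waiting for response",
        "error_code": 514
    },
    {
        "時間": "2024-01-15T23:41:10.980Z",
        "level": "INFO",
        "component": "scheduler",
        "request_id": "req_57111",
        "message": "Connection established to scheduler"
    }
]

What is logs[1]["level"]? "ERROR"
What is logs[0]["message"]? "Out of memory"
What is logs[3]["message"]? "Deprecated API endpoint called"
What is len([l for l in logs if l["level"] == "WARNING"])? 1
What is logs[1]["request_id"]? "req_80710"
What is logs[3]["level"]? "WARNING"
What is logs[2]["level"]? "ERROR"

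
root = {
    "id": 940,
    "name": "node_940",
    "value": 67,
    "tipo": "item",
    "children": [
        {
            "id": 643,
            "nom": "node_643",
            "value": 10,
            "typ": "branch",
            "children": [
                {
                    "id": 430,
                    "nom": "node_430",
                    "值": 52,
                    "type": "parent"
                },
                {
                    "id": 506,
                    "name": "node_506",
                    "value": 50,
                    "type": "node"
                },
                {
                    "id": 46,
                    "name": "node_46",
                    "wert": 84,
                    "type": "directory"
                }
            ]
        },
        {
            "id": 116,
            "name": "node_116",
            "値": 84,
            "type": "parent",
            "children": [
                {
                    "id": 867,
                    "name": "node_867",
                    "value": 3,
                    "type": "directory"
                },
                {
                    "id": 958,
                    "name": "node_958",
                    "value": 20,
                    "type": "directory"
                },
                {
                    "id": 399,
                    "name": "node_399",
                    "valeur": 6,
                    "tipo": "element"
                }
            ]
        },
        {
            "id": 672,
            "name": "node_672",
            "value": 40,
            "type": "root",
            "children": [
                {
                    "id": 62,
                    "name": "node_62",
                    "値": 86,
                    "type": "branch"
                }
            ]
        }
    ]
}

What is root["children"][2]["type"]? "root"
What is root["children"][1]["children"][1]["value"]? 20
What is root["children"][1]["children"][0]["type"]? "directory"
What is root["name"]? "node_940"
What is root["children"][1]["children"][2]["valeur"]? 6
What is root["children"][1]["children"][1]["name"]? "node_958"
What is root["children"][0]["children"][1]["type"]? "node"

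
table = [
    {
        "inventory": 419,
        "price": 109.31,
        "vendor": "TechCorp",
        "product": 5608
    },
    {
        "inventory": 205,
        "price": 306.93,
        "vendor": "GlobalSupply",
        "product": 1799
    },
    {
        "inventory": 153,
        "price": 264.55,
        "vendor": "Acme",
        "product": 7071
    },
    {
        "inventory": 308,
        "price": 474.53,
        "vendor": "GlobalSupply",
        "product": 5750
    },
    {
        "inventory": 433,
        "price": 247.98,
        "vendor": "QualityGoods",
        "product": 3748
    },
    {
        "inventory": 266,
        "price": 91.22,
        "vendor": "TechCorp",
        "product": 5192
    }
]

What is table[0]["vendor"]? "TechCorp"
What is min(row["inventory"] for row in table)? 153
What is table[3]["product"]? 5750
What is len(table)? 6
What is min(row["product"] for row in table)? 1799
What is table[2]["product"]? 7071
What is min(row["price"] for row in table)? 91.22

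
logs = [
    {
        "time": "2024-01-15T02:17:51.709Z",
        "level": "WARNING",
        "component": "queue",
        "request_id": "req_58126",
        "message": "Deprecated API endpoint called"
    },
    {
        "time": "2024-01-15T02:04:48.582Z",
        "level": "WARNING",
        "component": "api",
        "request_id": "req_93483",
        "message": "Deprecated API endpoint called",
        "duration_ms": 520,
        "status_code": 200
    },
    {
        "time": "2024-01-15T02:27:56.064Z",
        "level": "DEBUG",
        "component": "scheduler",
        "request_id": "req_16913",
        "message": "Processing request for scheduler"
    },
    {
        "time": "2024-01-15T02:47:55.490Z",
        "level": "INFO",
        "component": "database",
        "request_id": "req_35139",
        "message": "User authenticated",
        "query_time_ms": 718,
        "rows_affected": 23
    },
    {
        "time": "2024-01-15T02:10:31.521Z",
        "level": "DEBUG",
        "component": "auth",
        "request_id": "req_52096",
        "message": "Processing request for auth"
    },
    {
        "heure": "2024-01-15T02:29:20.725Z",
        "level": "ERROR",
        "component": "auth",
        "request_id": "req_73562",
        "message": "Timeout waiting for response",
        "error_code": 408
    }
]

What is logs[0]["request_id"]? "req_58126"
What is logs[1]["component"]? "api"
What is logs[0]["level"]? "WARNING"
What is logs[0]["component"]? "queue"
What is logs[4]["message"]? "Processing request for auth"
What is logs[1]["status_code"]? 200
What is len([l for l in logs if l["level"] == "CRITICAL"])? 0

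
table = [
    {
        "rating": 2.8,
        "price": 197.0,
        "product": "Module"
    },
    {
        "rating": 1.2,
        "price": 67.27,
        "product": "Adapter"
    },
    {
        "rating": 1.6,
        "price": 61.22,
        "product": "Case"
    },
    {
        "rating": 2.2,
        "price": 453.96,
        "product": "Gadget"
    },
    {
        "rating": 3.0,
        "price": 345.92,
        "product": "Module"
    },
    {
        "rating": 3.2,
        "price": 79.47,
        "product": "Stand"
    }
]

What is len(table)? 6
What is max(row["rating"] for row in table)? 3.2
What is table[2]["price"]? 61.22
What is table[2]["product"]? "Case"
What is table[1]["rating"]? 1.2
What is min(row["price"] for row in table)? 61.22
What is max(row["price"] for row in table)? 453.96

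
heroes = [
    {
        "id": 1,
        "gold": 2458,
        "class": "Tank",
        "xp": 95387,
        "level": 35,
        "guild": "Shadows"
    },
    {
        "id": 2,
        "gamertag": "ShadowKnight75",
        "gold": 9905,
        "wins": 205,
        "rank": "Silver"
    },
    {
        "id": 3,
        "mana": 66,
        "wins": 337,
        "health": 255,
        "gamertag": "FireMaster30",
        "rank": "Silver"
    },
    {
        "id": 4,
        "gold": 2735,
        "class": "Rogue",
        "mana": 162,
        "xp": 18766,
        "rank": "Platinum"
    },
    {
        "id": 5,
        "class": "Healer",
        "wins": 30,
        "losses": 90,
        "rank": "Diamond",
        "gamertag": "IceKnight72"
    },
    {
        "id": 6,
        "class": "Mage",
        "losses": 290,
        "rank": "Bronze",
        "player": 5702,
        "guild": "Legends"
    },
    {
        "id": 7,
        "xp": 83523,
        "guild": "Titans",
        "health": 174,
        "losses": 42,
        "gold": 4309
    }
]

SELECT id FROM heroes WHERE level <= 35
[1]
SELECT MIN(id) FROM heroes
1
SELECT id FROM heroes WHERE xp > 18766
[1, 7]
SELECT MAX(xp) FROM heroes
95387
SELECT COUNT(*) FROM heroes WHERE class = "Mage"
1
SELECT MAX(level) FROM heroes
35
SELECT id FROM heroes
[1, 2, 3, 4, 5, 6, 7]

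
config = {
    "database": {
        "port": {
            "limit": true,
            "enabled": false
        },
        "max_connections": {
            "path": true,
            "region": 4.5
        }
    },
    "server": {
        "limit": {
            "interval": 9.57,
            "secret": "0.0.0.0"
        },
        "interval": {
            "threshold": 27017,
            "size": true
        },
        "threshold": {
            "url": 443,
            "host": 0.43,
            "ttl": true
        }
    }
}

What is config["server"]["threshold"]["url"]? 443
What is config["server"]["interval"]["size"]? True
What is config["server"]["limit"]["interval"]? 9.57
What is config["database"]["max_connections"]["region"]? 4.5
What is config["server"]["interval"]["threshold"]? 27017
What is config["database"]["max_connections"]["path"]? True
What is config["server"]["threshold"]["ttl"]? True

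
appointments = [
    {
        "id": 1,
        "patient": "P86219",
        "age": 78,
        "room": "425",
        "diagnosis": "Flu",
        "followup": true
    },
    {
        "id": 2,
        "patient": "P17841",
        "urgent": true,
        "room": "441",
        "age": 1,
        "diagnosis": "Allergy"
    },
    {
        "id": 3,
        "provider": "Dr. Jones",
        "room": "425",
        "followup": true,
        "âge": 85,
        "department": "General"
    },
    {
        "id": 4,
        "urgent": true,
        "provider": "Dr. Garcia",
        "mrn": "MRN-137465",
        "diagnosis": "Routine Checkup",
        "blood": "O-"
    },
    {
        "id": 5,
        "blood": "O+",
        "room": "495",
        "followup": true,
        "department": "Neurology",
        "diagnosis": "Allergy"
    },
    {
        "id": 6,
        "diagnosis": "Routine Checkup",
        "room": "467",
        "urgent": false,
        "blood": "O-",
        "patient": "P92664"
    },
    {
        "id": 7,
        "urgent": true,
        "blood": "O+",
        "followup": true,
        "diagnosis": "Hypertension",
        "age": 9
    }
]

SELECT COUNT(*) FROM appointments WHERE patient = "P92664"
1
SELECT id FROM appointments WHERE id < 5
[1, 2, 3, 4]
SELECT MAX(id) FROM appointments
7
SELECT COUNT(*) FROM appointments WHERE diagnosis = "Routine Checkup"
2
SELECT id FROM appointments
[1, 2, 3, 4, 5, 6, 7]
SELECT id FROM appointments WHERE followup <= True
[1, 3, 5, 7]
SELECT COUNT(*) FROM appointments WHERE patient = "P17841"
1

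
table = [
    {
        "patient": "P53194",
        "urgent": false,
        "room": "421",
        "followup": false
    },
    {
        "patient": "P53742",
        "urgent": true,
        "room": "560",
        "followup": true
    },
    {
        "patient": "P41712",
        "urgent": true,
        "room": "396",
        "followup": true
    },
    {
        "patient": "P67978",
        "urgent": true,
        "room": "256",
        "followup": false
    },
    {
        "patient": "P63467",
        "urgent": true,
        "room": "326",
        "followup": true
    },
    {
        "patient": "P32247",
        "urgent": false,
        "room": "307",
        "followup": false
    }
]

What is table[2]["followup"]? True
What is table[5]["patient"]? "P32247"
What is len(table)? 6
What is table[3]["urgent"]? True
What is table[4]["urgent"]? True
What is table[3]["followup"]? False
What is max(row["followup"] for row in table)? True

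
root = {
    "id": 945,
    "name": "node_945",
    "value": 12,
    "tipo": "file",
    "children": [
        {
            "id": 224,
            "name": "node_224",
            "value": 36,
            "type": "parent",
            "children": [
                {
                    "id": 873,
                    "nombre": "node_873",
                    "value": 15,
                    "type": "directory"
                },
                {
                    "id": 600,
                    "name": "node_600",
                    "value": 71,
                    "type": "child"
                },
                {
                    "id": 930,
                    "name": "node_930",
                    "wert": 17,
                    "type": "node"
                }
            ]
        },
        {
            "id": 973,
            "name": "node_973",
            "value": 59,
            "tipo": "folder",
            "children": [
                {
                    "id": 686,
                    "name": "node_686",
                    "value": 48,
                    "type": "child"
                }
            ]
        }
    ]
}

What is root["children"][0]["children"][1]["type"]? "child"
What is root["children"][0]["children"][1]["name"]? "node_600"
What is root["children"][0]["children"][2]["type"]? "node"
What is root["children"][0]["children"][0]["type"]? "directory"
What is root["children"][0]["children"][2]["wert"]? 17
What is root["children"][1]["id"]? 973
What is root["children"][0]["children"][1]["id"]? 600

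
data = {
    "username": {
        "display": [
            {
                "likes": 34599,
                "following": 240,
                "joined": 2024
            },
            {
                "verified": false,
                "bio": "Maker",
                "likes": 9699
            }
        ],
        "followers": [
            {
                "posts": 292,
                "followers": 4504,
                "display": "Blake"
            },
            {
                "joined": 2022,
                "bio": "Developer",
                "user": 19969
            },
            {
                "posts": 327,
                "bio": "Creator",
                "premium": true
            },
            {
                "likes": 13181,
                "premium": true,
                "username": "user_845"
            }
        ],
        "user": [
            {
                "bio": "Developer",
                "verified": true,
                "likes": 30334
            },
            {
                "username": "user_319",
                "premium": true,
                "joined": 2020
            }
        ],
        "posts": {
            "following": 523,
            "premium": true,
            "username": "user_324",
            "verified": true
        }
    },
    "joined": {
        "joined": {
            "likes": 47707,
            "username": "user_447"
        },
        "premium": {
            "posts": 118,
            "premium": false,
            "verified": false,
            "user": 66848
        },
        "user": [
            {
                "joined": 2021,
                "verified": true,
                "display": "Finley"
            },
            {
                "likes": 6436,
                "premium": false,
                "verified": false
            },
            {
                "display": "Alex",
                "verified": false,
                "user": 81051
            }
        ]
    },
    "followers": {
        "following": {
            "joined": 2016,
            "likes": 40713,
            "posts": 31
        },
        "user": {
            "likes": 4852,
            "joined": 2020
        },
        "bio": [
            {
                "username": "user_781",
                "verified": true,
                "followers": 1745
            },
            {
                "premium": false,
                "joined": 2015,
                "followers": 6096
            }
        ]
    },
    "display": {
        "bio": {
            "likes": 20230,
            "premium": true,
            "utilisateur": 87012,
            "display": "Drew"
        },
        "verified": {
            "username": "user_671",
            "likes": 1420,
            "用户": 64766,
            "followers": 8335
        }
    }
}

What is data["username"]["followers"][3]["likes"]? 13181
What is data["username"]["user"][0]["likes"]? 30334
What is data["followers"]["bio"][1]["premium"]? False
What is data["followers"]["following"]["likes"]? 40713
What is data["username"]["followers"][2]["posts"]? 327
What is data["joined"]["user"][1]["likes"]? 6436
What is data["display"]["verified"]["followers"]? 8335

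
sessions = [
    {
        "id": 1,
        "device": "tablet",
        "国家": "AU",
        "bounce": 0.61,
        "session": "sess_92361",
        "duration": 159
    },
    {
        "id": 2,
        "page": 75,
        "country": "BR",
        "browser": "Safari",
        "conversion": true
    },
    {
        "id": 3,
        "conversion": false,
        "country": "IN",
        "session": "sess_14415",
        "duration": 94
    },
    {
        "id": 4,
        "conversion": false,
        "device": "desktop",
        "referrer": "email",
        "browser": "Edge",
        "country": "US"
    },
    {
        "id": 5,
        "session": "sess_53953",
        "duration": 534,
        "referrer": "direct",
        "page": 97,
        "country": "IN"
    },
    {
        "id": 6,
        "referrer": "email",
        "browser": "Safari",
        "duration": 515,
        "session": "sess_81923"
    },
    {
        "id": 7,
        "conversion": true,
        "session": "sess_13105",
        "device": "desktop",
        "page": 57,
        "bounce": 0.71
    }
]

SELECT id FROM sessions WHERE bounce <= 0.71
[1, 7]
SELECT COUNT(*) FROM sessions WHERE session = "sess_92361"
1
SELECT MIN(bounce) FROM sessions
0.61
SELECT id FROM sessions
[1, 2, 3, 4, 5, 6, 7]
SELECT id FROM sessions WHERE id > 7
[]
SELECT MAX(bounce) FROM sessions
0.71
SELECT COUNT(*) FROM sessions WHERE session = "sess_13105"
1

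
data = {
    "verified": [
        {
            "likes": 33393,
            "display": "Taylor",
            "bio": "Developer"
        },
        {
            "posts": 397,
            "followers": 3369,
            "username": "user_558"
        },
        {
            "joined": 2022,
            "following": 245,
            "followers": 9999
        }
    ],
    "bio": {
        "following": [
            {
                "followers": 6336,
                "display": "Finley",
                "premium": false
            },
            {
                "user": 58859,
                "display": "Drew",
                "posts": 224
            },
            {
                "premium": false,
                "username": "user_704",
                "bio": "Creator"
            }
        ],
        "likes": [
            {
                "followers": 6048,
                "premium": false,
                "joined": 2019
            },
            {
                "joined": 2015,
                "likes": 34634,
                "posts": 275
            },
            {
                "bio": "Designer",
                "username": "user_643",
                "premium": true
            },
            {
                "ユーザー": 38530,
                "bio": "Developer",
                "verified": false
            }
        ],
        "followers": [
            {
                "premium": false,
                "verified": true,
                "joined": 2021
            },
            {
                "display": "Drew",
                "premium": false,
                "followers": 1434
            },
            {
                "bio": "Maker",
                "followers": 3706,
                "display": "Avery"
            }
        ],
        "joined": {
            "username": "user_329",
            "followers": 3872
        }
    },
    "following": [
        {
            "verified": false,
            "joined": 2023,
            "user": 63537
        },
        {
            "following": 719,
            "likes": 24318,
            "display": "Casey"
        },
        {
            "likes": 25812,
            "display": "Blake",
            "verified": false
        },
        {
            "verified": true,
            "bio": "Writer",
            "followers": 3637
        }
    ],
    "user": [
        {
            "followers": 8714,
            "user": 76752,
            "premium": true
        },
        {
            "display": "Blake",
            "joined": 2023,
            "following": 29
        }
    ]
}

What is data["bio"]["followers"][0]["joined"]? 2021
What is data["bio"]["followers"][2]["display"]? "Avery"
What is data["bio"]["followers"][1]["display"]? "Drew"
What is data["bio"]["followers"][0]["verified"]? True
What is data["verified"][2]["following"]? 245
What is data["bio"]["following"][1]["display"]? "Drew"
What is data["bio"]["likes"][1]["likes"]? 34634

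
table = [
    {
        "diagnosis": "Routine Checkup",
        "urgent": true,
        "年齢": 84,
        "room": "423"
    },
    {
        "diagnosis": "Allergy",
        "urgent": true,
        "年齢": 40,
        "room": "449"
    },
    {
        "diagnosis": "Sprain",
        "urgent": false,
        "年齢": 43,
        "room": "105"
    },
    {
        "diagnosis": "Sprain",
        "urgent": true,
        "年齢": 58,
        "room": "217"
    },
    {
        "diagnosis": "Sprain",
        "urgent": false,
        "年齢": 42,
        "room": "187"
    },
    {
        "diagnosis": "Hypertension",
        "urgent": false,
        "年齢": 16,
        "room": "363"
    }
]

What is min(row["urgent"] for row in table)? False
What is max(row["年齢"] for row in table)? 84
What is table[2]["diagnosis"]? "Sprain"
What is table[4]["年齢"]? 42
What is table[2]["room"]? "105"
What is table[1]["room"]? "449"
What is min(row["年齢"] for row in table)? 16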